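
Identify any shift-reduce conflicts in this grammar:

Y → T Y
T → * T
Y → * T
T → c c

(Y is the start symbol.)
Augment with Y' → Y and build the canonical LR(0) collection (I0 = CLOSURE({[Y' → . Y]}), then GOTO on every symbol after a dot until no new states appear). It has 10 states:
  I0: { [T → . * T], [T → . c c], [Y → . * T], [Y → . T Y], [Y' → . Y] }  — shift
  I1: { [T → * . T], [T → . * T], [T → . c c], [Y → * . T] }  — shift
  I2: { [T → . * T], [T → . c c], [Y → . * T], [Y → . T Y], [Y → T . Y] }  — shift
  I3: { [Y' → Y .] }  — accept
  I4: { [T → c . c] }  — shift
  I5: { [T → c c .] }  — reduce
  I6: { [Y → T Y .] }  — reduce
  I7: { [T → * . T], [T → . * T], [T → . c c] }  — shift
  I8: { [T → * T .], [Y → * T .] }  — 2 reduces
  I9: { [T → * T .] }  — reduce

No state contains both a complete item and a shift item.

Answer: No shift-reduce conflicts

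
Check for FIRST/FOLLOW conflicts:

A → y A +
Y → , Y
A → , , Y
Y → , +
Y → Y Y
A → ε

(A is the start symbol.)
No FIRST/FOLLOW conflicts.

A FIRST/FOLLOW conflict occurs when a non-terminal N has a nullable alternative N → β (β ⇒* ε) and another alternative N → α with FIRST(α) ∩ FOLLOW(N) ≠ ∅: on such a lookahead the parser cannot decide between expanding α and letting N vanish via β.

Nullable non-terminals: A.

A: nullable alternative(s) A → ε; FOLLOW(A) = { $, '+' }
  A → y A +: FIRST \ {ε} = { 'y' } — disjoint from FOLLOW(A)
  A → , , Y: FIRST \ {ε} = { ',' } — disjoint from FOLLOW(A)
  A → ε: FIRST \ {ε} = { } — this is the only nullable alternative, skip

Y has no nullable alternative, so no FIRST/FOLLOW check is needed there.

No FIRST/FOLLOW conflicts found.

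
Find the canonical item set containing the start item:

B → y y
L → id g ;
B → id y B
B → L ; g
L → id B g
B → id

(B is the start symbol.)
{ [B → . L ; g], [B → . id y B], [B → . id], [B → . y y], [B' → . B], [L → . id B g], [L → . id g ;] }

First, augment the grammar with B' → B
I₀ = CLOSURE({ [B' → . B] }):
  [B' → . B] has the dot before B: add [B → . y y], [B → . id y B], [B → . L ; g], [B → . id]
  [B → . L ; g] has the dot before L: add [L → . id g ;], [L → . id B g]
No further items can be added.

I₀ = { [B → . L ; g], [B → . id y B], [B → . id], [B → . y y], [B' → . B], [L → . id B g], [L → . id g ;] }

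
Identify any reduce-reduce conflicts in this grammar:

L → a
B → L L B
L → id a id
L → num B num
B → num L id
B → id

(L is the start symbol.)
Augment with L' → L and build the canonical LR(0) collection (I0 = CLOSURE({[L' → . L]}), then GOTO on every symbol after a dot until no new states appear). It has 16 states:
  I0: { [L → . a], [L → . id a id], [L → . num B num], [L' → . L] }  — shift
  I1: { [L' → L .] }  — accept
  I2: { [L → a .] }  — reduce
  I3: { [L → id . a id] }  — shift
  I4: { [B → . L L B], [B → . id], [B → . num L id], [L → . a], [L → . id a id], [L → . num B num], [L → num . B num] }  — shift
  I5: { [L → num B . num] }  — shift
  I6: { [B → L . L B], [L → . a], [L → . id a id], [L → . num B num] }  — shift
  I7: { [B → id .], [L → id . a id] }  — shift, reduce
  I8: { [B → . L L B], [B → . id], [B → . num L id], [B → num . L id], [L → . a], [L → . id a id], [L → . num B num], [L → num . B num] }  — shift
  I9: { [B → L . L B], [B → num L . id], [L → . a], [L → . id a id], [L → . num B num] }  — shift
  I10: { [B → . L L B], [B → . id], [B → . num L id], [B → L L . B], [L → . a], [L → . id a id], [L → . num B num] }  — shift
  I11: { [B → num L id .], [L → id . a id] }  — shift, reduce
  I12: { [L → id a . id] }  — shift
  I13: { [L → id a id .] }  — reduce
  I14: { [B → L L B .] }  — reduce
  I15: { [L → num B num .] }  — reduce

No state contains more than one complete item.

Answer: No reduce-reduce conflicts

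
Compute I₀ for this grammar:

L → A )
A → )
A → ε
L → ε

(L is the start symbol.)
{ [A → . )], [A → .], [L → . A )], [L → .], [L' → . L] }

First, augment the grammar with L' → L
I₀ = CLOSURE({ [L' → . L] }):
  [L' → . L] has the dot before L: add [L → . A )], [L → .]
  [L → . A )] has the dot before A: add [A → . )], [A → .]
No further items can be added.

I₀ = { [A → . )], [A → .], [L → . A )], [L → .], [L' → . L] }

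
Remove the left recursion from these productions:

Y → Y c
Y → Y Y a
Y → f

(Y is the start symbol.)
Y → f Y'
Y' → c Y'
Y' → Y a Y'
Y' → ε

Y is directly left-recursive. The standard transformation for
  A → A α₁ | ... | A α_m | β₁ | ... | β_n
is
  A  → β₁ A' | ... | β_n A'
  A' → α₁ A' | ... | α_m A' | ε

Y → f becomes Y → f Y'
Y → Y c becomes Y' → c Y'
Y → Y Y a becomes Y' → Y a Y'
Add Y' → ε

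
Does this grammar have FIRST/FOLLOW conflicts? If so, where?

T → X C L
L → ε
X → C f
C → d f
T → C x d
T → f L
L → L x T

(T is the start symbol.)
A FIRST/FOLLOW conflict occurs when a non-terminal N has a nullable alternative N → β (β ⇒* ε) and another alternative N → α with FIRST(α) ∩ FOLLOW(N) ≠ ∅: on such a lookahead the parser cannot decide between expanding α and letting N vanish via β.

Nullable non-terminals: L.
FIRST sets used below: FIRST(L) = { 'x', ε }

L: nullable alternative(s) L → ε; FOLLOW(L) = { $, 'x' }
  L → ε: FIRST \ {ε} = { } — this is the only nullable alternative, skip
  L → L x T: FIRST \ {ε} = { 'x' } — overlaps FOLLOW(L) on { 'x' }: CONFLICT

C, T, X have no nullable alternative, so no FIRST/FOLLOW check is needed there.

So the grammar has 1 FIRST/FOLLOW conflict (marked CONFLICT above).

Answer: Yes. L → L x T with FOLLOW(L) on { 'x' }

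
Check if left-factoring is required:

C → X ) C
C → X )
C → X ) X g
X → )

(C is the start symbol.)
Left-factoring is needed when two productions for the same non-terminal
share a common prefix on the right-hand side.

Productions for C:
  C → X ) C
  C → X )
  C → X ) X g

Found common prefix 'X )' in productions for C

Answer: Yes, C has productions with common prefix 'X )'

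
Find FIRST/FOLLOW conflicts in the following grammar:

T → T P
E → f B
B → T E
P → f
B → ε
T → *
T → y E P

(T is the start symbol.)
A FIRST/FOLLOW conflict occurs when a non-terminal N has a nullable alternative N → β (β ⇒* ε) and another alternative N → α with FIRST(α) ∩ FOLLOW(N) ≠ ∅: on such a lookahead the parser cannot decide between expanding α and letting N vanish via β.

Nullable non-terminals: B.
FIRST sets used below: FIRST(T) = { '*', 'y' }

B: nullable alternative(s) B → ε; FOLLOW(B) = { 'f' }
  B → T E: FIRST \ {ε} = { '*', 'y' } — disjoint from FOLLOW(B)
  B → ε: FIRST \ {ε} = { } — this is the only nullable alternative, skip

E, P, T have no nullable alternative, so no FIRST/FOLLOW check is needed there.

No FIRST/FOLLOW conflicts found.

Answer: No FIRST/FOLLOW conflicts.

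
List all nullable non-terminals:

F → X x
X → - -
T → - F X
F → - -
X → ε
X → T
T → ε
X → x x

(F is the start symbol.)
{ 'T', 'X' }

ε-productions: X → ε, T → ε
So X, T are immediately nullable.
No further non-terminal can be added: every production for the remaining non-terminals contains a terminal or a non-nullable non-terminal.
Nullable = { 'T', 'X' }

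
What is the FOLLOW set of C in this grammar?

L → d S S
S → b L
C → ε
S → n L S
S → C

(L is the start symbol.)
{ $, 'b', 'n' }

To compute FOLLOW(C), find every occurrence of C on a right-hand side N → α C β: add FIRST(β) \ {ε}, and if β is empty or nullable also add FOLLOW(N). Iterate to a fixed point.

In S → C: C is at the end, add FOLLOW(S)

The FOLLOW sets referred to above (computed the same way, to a fixed point):
  FOLLOW(S) = { $, 'b', 'n' }

Taking the union: FOLLOW(C) = { $, 'b', 'n' }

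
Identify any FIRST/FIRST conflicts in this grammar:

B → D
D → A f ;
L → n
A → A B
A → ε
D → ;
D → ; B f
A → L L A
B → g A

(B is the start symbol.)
Yes. B → D / B → g A on { 'g' }; D → A f ';' / D → ';' on { ';' }; D → A f ';' / D → ';' B f on { ';' }; D → ';' / D → ';' B f on { ';' }; A → A B / A → L L A on { 'n' }

A FIRST/FIRST conflict occurs when two productions N → α and N → β for the same non-terminal have FIRST(α) ∩ FIRST(β) ≠ ∅ (with ε ∈ FIRST of a nullable right-hand side, so two nullable alternatives also conflict).

FIRST sets of the non-terminals at (or reachable through a nullable prefix from) the front of some alternative:
  FIRST(D) = { ';', 'f', 'g', 'n' }
  FIRST(A) = { ';', 'f', 'g', 'n', ε }
  FIRST(B) = { ';', 'f', 'g', 'n' }
  FIRST(L) = { 'n' }

Productions for B:
  B → D: FIRST = { ';', 'f', 'g', 'n' }
  B → g A: FIRST = { 'g' }
Productions for D:
  D → A f ;: FIRST = { ';', 'f', 'g', 'n' }
  D → ;: FIRST = { ';' }
  D → ; B f: FIRST = { ';' }
Productions for A:
  A → A B: FIRST = { ';', 'f', 'g', 'n' }
  A → ε: FIRST = { ε }
  A → L L A: FIRST = { 'n' }
L has only one production, so no FIRST/FIRST conflict is possible there.

Conflict for B: B → D and B → g A
  Overlap: { 'g' }
Conflict for D: D → A f ; and D → ;
  Overlap: { ';' }
Conflict for D: D → A f ; and D → ; B f
  Overlap: { ';' }
Conflict for D: D → ; and D → ; B f
  Overlap: { ';' }
Conflict for A: A → A B and A → L L A
  Overlap: { 'n' }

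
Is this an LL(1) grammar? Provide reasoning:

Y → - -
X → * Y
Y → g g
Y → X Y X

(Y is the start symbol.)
Yes, the grammar is LL(1).

A grammar is LL(1) if for each non-terminal N with multiple productions, the predict sets of those productions are pairwise disjoint, where PREDICT(N → α) = (FIRST(α) \ {ε}) ∪ (FOLLOW(N) if α ⇒* ε).

Relevant sets:
  FIRST(X) = { '*' }

For Y:
  PREDICT(Y → '-' '-') = { '-' }
  PREDICT(Y → g g) = { 'g' }
  PREDICT(Y → X Y X) = { '*' }
X has a single production, so nothing to check there.

All predict sets are disjoint. The grammar IS LL(1).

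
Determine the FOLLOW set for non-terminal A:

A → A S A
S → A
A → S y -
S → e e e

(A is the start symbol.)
To compute FOLLOW(A), find every occurrence of A on a right-hand side N → α A β: add FIRST(β) \ {ε}, and if β is empty or nullable also add FOLLOW(N). Iterate to a fixed point.

A is the start symbol, so $ ∈ FOLLOW(A).
In A → A S A: A is followed by S A, add FIRST(S A) \ {ε} = { 'e' }
In A → A S A: A is at the end; this adds FOLLOW(A) to itself — nothing new
In S → A: A is at the end, add FOLLOW(S)

The FOLLOW sets referred to above (computed the same way, to a fixed point):
  FOLLOW(S) = { 'e', 'y' }

Taking the union: FOLLOW(A) = { $, 'e', 'y' }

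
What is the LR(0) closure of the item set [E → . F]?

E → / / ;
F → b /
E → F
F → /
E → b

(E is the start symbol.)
{ [E → . F], [F → . /], [F → . b /] }

Start with: [E → . F]
  [E → . F] has the dot before F: add [F → . b /], [F → . /]
No further items can be added.

CLOSURE = { [E → . F], [F → . /], [F → . b /] }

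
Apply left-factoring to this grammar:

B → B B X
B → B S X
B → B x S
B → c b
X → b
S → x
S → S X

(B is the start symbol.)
B → B B'
B' → B X
B' → S X
B' → x S
B → c b
X → b
S → x
S → S X

Left-factoring transforms A → αβ₁ | αβ₂ into A → αA' and A' → β₁ | β₂
(α is the longest common prefix among the alternatives). Repeat until
no nonterminal has two alternatives with a common prefix.

Round 1: B has alternatives sharing prefix 'B'. Introduce B': B → B B'
  Add: B' → B X
  Add: B' → S X
  Add: B' → x S

No remaining common prefixes — done.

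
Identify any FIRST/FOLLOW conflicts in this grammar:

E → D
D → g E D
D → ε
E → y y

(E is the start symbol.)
Nullable non-terminals: D, E.
FIRST sets used below: FIRST(D) = { 'g', ε }

D: nullable alternative(s) D → ε; FOLLOW(D) = { $, 'g' }
  D → g E D: FIRST \ {ε} = { 'g' } — overlaps FOLLOW(D) on { 'g' }: CONFLICT
  D → ε: FIRST \ {ε} = { } — this is the only nullable alternative, skip

E: nullable alternative(s) E → D; FOLLOW(E) = { $, 'g' }
  E → D: FIRST \ {ε} = { 'g' } — this is the only nullable alternative, skip
  E → y y: FIRST \ {ε} = { 'y' } — disjoint from FOLLOW(E)

So the grammar has 1 FIRST/FOLLOW conflict (marked CONFLICT above).

Answer: Yes. D → g E D with FOLLOW(D) on { 'g' }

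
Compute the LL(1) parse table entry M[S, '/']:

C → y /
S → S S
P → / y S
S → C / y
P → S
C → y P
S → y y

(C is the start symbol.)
To find M[S, '/'], we find productions for S where '/' is in the predict set (PREDICT(N → α) = (FIRST(α) \ {ε}) ∪ (FOLLOW(N) if α ⇒* ε)).

Relevant sets:
  FIRST(S) = { 'y' }
  FIRST(C) = { 'y' }

S → S S: PREDICT = { 'y' }
S → C / y: PREDICT = { 'y' }
S → y y: PREDICT = { 'y' }

M[S, '/'] is empty (no production applies)

Answer: Empty (error entry)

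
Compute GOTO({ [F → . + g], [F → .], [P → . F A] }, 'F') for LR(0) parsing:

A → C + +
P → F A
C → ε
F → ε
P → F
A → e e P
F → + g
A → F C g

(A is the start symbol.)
GOTO(I, 'F') = CLOSURE({ [A → αX.β] : [A → α.Xβ] ∈ I, X = 'F' })

Items with dot before 'F', with the dot advanced:
  [P → . F A] → [P → F . A]
Closure of the advanced items:
  [P → F . A] has the dot before A: add [A → . C + +], [A → . e e P], [A → . F C g]
  [A → . C + +] has the dot before C: add [C → .]
  [A → . F C g] has the dot before F: add [F → .], [F → . + g]

GOTO = { [A → . C + +], [A → . F C g], [A → . e e P], [C → .], [F → . + g], [F → .], [P → F . A] }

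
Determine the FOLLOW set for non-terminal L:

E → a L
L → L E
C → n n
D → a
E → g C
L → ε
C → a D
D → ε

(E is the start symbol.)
To compute FOLLOW(L), find every occurrence of L on a right-hand side N → α L β: add FIRST(β) \ {ε}, and if β is empty or nullable also add FOLLOW(N). Iterate to a fixed point.

In E → a L: L is at the end, add FOLLOW(E)
In L → L E: L is followed by E, add FIRST(E) \ {ε} = { 'a', 'g' }

The FOLLOW sets referred to above (computed the same way, to a fixed point):
  FOLLOW(E) = { $, 'a', 'g' }

Taking the union: FOLLOW(L) = { $, 'a', 'g' }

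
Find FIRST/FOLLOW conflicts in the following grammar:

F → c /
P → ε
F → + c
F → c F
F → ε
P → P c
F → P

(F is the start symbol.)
Yes. P → P c with FOLLOW(P) on { 'c' }

Nullable non-terminals: F, P.
FIRST sets used below: FIRST(P) = { 'c', ε }

F: nullable alternative(s) F → ε, F → P; FOLLOW(F) = { $ }
  F → c /: FIRST \ {ε} = { 'c' } — disjoint from FOLLOW(F)
  F → + c: FIRST \ {ε} = { '+' } — disjoint from FOLLOW(F)
  F → c F: FIRST \ {ε} = { 'c' } — disjoint from FOLLOW(F)
  F → ε: FIRST \ {ε} = { } — disjoint from FOLLOW(F)
  F → P: FIRST \ {ε} = { 'c' } — disjoint from FOLLOW(F)

P: nullable alternative(s) P → ε; FOLLOW(P) = { $, 'c' }
  P → ε: FIRST \ {ε} = { } — this is the only nullable alternative, skip
  P → P c: FIRST \ {ε} = { 'c' } — overlaps FOLLOW(P) on { 'c' }: CONFLICT

So the grammar has 1 FIRST/FOLLOW conflict (marked CONFLICT above).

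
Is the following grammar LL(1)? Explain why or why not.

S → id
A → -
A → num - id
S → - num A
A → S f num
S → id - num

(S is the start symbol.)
A grammar is LL(1) if for each non-terminal N with multiple productions, the predict sets of those productions are pairwise disjoint, where PREDICT(N → α) = (FIRST(α) \ {ε}) ∪ (FOLLOW(N) if α ⇒* ε).

Relevant sets:
  FIRST(S) = { '-', 'id' }

For S:
  PREDICT(S → id) = { 'id' }
  PREDICT(S → '-' num A) = { '-' }
  PREDICT(S → id '-' num) = { 'id' }
For A:
  PREDICT(A → '-') = { '-' }
  PREDICT(A → num '-' id) = { 'num' }
  PREDICT(A → S f num) = { '-', 'id' }

Conflict found: Predict set conflict for S: { 'id' }
The grammar is NOT LL(1).

Answer: No. Predict set conflict for S: { 'id' }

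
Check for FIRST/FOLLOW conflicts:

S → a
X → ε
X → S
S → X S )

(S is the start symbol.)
Nullable non-terminals: X.
FIRST sets used below: FIRST(S) = { 'a' }

X: nullable alternative(s) X → ε; FOLLOW(X) = { 'a' }
  X → ε: FIRST \ {ε} = { } — this is the only nullable alternative, skip
  X → S: FIRST \ {ε} = { 'a' } — overlaps FOLLOW(X) on { 'a' }: CONFLICT

S has no nullable alternative, so no FIRST/FOLLOW check is needed there.

So the grammar has 1 FIRST/FOLLOW conflict (marked CONFLICT above).

Answer: Yes. X → S with FOLLOW(X) on { 'a' }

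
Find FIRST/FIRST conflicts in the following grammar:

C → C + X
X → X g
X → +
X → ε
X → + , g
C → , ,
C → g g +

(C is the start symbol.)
Yes. C → C '+' X / C → ',' ',' on { ',' }; C → C '+' X / C → g g '+' on { 'g' }; X → X g / X → '+' on { '+' }; X → X g / X → '+' ',' g on { '+' }; X → '+' / X → '+' ',' g on { '+' }

A FIRST/FIRST conflict occurs when two productions N → α and N → β for the same non-terminal have FIRST(α) ∩ FIRST(β) ≠ ∅ (with ε ∈ FIRST of a nullable right-hand side, so two nullable alternatives also conflict).

FIRST sets of the non-terminals at (or reachable through a nullable prefix from) the front of some alternative:
  FIRST(C) = { ',', 'g' }
  FIRST(X) = { '+', 'g', ε }

Productions for C:
  C → C + X: FIRST = { ',', 'g' }
  C → , ,: FIRST = { ',' }
  C → g g +: FIRST = { 'g' }
Productions for X:
  X → X g: FIRST = { '+', 'g' }
  X → +: FIRST = { '+' }
  X → ε: FIRST = { ε }
  X → + , g: FIRST = { '+' }

Conflict for C: C → C + X and C → , ,
  Overlap: { ',' }
Conflict for C: C → C + X and C → g g +
  Overlap: { 'g' }
Conflict for X: X → X g and X → +
  Overlap: { '+' }
Conflict for X: X → X g and X → + , g
  Overlap: { '+' }
Conflict for X: X → + and X → + , g
  Overlap: { '+' }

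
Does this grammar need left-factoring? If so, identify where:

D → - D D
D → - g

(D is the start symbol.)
Left-factoring is needed when two productions for the same non-terminal
share a common prefix on the right-hand side.

Productions for D:
  D → - D D
  D → - g

Found common prefix '-' in productions for D

Answer: Yes, D has productions with common prefix '-'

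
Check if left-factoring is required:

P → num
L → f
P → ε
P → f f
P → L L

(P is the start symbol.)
No, left-factoring is not needed

Left-factoring is needed when two productions for the same non-terminal
share a common prefix on the right-hand side.

Productions for P:
  P → num
  P → ε
  P → f f
  P → L L

No common prefixes found.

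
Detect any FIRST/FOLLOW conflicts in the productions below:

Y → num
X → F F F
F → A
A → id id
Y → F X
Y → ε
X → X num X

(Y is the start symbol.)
No FIRST/FOLLOW conflicts.

A FIRST/FOLLOW conflict occurs when a non-terminal N has a nullable alternative N → β (β ⇒* ε) and another alternative N → α with FIRST(α) ∩ FOLLOW(N) ≠ ∅: on such a lookahead the parser cannot decide between expanding α and letting N vanish via β.

Nullable non-terminals: Y.
FIRST sets used below: FIRST(F) = { 'id' }

Y: nullable alternative(s) Y → ε; FOLLOW(Y) = { $ }
  Y → num: FIRST \ {ε} = { 'num' } — disjoint from FOLLOW(Y)
  Y → F X: FIRST \ {ε} = { 'id' } — disjoint from FOLLOW(Y)
  Y → ε: FIRST \ {ε} = { } — this is the only nullable alternative, skip

A, F, X have no nullable alternative, so no FIRST/FOLLOW check is needed there.

No FIRST/FOLLOW conflicts found.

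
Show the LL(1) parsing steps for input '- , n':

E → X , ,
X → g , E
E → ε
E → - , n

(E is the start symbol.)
LL(1) parsing maintains a stack (initially the start symbol over $) and the input. At each step: if the stack top is a terminal, match it against the current input token; if it is a non-terminal N, replace it with the RHS of M[N, lookahead] (the unique production whose predict set contains the lookahead).

Stack is shown with the top on the left.

Stack    Input    Action
------------------------
E $      - , n $  output E → - , n
- , n $  - , n $  match '-'
, n $    , n $    match ','
n $      n $      match 'n'
$        $        accept

The string is accepted.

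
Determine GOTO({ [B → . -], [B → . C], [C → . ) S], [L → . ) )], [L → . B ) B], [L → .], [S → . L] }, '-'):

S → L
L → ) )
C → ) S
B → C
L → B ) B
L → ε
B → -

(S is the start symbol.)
GOTO(I, '-') = CLOSURE({ [A → αX.β] : [A → α.Xβ] ∈ I, X = '-' })

Items with dot before '-', with the dot advanced:
  [B → . -] → [B → - .]
Closure adds nothing (no advanced item has the dot before a non-terminal).

GOTO = { [B → - .] }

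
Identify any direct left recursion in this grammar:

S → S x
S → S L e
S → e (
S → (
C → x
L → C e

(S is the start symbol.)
Yes, S is left-recursive

Direct left recursion occurs when N → N α for some non-terminal N (the right-hand side begins with the left-hand side itself).

S → S x: LEFT RECURSIVE (starts with S)
S → S L e: LEFT RECURSIVE (starts with S)
S → e (: starts with e
S → (: starts with '('
C → x: starts with x
L → C e: starts with C

The grammar has direct left recursion on: S.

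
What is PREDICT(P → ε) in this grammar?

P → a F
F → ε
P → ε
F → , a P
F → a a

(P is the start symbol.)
PREDICT(P → ε) = (FIRST(RHS) \ {ε}) ∪ (FOLLOW(P) if ε ∈ FIRST(RHS), i.e. RHS ⇒* ε)
The right-hand side is ε (FIRST(ε) = { ε }), so the predict set is FOLLOW(P) = { $ }
PREDICT(P → ε) = { $ }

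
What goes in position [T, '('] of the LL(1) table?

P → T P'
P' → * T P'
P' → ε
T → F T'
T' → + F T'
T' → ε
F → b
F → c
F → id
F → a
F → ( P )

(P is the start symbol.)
T → F T'

To find M[T, '('], we find productions for T where '(' is in the predict set (PREDICT(N → α) = (FIRST(α) \ {ε}) ∪ (FOLLOW(N) if α ⇒* ε)).

Relevant sets:
  FIRST(F) = { '(', 'a', 'b', 'c', 'id' }

T → F T': PREDICT = { '(', 'a', 'b', 'c', 'id' }
  '(' is in predict set, so this production goes in M[T, '(']

M[T, '('] = T → F T'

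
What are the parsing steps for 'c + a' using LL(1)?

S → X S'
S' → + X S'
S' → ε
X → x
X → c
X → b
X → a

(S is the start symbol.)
LL(1) parsing maintains a stack (initially the start symbol over $) and the input. At each step: if the stack top is a terminal, match it against the current input token; if it is a non-terminal N, replace it with the RHS of M[N, lookahead] (the unique production whose predict set contains the lookahead).

Stack is shown with the top on the left.

Stack     Input    Action
-------------------------
S $       c + a $  output S → X S'
X S' $    c + a $  output X → c
c S' $    c + a $  match 'c'
S' $      + a $    output S' → + X S'
+ X S' $  + a $    match '+'
X S' $    a $      output X → a
a S' $    a $      match 'a'
S' $      $        output S' → ε
$         $        accept

The string is accepted.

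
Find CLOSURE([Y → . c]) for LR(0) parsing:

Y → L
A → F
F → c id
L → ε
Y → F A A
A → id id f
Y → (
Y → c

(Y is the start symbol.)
{ [Y → . c] }

To compute CLOSURE, for each item [A → α.Bβ] where B is a non-terminal, add [B → .γ] for all productions B → γ; repeat for the newly added items until nothing changes.

Start with: [Y → . c]
The dot precedes the terminal c, so nothing is added.

CLOSURE = { [Y → . c] }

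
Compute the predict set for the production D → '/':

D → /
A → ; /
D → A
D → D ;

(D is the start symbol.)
{ '/' }

PREDICT(D → '/') = (FIRST(RHS) \ {ε}) ∪ (FOLLOW(D) if ε ∈ FIRST(RHS), i.e. RHS ⇒* ε)
FIRST('/') = { '/' }
ε ∉ FIRST('/'), so FOLLOW(D) is not added.
PREDICT(D → '/') = { '/' }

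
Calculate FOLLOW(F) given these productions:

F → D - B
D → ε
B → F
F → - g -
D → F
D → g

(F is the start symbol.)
To compute FOLLOW(F), find every occurrence of F on a right-hand side N → α F β: add FIRST(β) \ {ε}, and if β is empty or nullable also add FOLLOW(N). Iterate to a fixed point.

F is the start symbol, so $ ∈ FOLLOW(F).
In B → F: F is at the end, add FOLLOW(B)
In D → F: F is at the end, add FOLLOW(D)

The FOLLOW sets referred to above (computed the same way, to a fixed point):
  FOLLOW(B) = { $, '-' }
  FOLLOW(D) = { '-' }

Taking the union: FOLLOW(F) = { $, '-' }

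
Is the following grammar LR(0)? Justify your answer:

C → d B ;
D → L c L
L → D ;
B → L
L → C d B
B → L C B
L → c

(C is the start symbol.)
Augment with C' → C and build the canonical LR(0) collection (I0 = CLOSURE({[C' → . C]}), then GOTO on every symbol after a dot until no new states appear). It has 16 states:
  I0: { [C → . d B ;], [C' → . C] }  — shift
  I1: { [C' → C .] }  — accept
  I2: { [B → . L C B], [B → . L], [C → . d B ;], [C → d . B ;], [D → . L c L], [L → . C d B], [L → . D ;], [L → . c] }  — shift
  I3: { [C → d B . ;] }  — shift
  I4: { [L → C . d B] }  — shift
  I5: { [L → D . ;] }  — shift
  I6: { [B → L . C B], [B → L .], [C → . d B ;], [D → L . c L] }  — shift, reduce
  I7: { [L → c .] }  — reduce
  I8: { [B → . L C B], [B → . L], [B → L C . B], [C → . d B ;], [D → . L c L], [L → . C d B], [L → . D ;], [L → . c] }  — shift
  I9: { [C → . d B ;], [D → . L c L], [D → L c . L], [L → . C d B], [L → . D ;], [L → . c] }  — shift
  I10: { [D → L . c L], [D → L c L .] }  — shift, reduce
  I11: { [B → L C B .] }  — reduce
  I12: { [L → D ; .] }  — reduce
  I13: { [B → . L C B], [B → . L], [C → . d B ;], [D → . L c L], [L → . C d B], [L → . D ;], [L → . c], [L → C d . B] }  — shift
  I14: { [L → C d B .] }  — reduce
  I15: { [C → d B ; .] }  — reduce

Conflict in state I6:
  Shift-reduce conflict between [B → L .] and [C → . d B ;]
So the grammar is NOT LR(0).

Answer: No. Shift-reduce conflict between [B → L .] and [C → . d B ;]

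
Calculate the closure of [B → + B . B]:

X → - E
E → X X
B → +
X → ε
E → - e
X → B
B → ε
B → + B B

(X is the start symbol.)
{ [B → + B . B], [B → . + B B], [B → . +], [B → .] }

To compute CLOSURE, for each item [A → α.Bβ] where B is a non-terminal, add [B → .γ] for all productions B → γ; repeat for the newly added items until nothing changes.

Start with: [B → + B . B]
  [B → + B . B] has the dot before B: add [B → . +], [B → .], [B → . + B B]
No further items can be added.

CLOSURE = { [B → + B . B], [B → . + B B], [B → . +], [B → .] }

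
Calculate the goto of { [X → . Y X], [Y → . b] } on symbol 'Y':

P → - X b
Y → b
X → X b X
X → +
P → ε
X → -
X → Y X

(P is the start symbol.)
GOTO(I, 'Y') = CLOSURE({ [A → αX.β] : [A → α.Xβ] ∈ I, X = 'Y' })

Items with dot before 'Y', with the dot advanced:
  [X → . Y X] → [X → Y . X]
Closure of the advanced items:
  [X → Y . X] has the dot before X: add [X → . X b X], [X → . +], [X → . -], [X → . Y X]
  [X → . Y X] has the dot before Y: add [Y → . b]

GOTO = { [X → . +], [X → . -], [X → . X b X], [X → . Y X], [X → Y . X], [Y → . b] }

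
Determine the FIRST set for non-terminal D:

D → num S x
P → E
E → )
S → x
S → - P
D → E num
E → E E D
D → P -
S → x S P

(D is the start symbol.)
{ ')', 'num' }

FIRST sets of the other non-terminals involved (by the same procedure, iterated to a fixed point):
  FIRST(E) = { ')' }
  FIRST(P) = { ')' }

From D → num S x:
  - num is a terminal: add 'num' and stop
From D → E num:
  - E is a non-terminal: add FIRST(E) \ {ε} = { ')' }
    E is not nullable, so stop
From D → P -:
  - P is a non-terminal: add FIRST(P) \ {ε} = { ')' }
    P is not nullable, so stop

Collecting: FIRST(D) = { ')', 'num' }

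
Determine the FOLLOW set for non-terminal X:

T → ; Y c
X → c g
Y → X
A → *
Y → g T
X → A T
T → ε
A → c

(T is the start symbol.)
To compute FOLLOW(X), find every occurrence of X on a right-hand side N → α X β: add FIRST(β) \ {ε}, and if β is empty or nullable also add FOLLOW(N). Iterate to a fixed point.

In Y → X: X is at the end, add FOLLOW(Y)

The FOLLOW sets referred to above (computed the same way, to a fixed point):
  FOLLOW(Y) = { 'c' }

Taking the union: FOLLOW(X) = { 'c' }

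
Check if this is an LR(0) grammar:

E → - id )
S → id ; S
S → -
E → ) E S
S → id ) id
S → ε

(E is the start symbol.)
No. Shift-reduce conflict between [S → .] and [S → . -]

Augment with E' → E and build the canonical LR(0) collection (I0 = CLOSURE({[E' → . E]}), then GOTO on every symbol after a dot until no new states appear). It has 14 states:
  I0: { [E → . ) E S], [E → . - id )], [E' → . E] }  — shift
  I1: { [E → ) . E S], [E → . ) E S], [E → . - id )] }  — shift
  I2: { [E → - . id )] }  — shift
  I3: { [E' → E .] }  — accept
  I4: { [E → - id . )] }  — shift
  I5: { [E → - id ) .] }  — reduce
  I6: { [E → ) E . S], [S → . -], [S → . id ) id], [S → . id ; S], [S → .] }  — shift, reduce
  I7: { [S → - .] }  — reduce
  I8: { [E → ) E S .] }  — reduce
  I9: { [S → id . ) id], [S → id . ; S] }  — shift
  I10: { [S → id ) . id] }  — shift
  I11: { [S → . -], [S → . id ) id], [S → . id ; S], [S → .], [S → id ; . S] }  — shift, reduce
  I12: { [S → id ; S .] }  — reduce
  I13: { [S → id ) id .] }  — reduce

Conflict in state I6:
  Shift-reduce conflict between [S → .] and [S → . -]
So the grammar is NOT LR(0).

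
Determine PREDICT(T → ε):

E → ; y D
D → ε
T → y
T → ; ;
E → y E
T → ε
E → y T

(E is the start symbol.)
PREDICT(T → ε) = (FIRST(RHS) \ {ε}) ∪ (FOLLOW(T) if ε ∈ FIRST(RHS), i.e. RHS ⇒* ε)
The right-hand side is ε (FIRST(ε) = { ε }), so the predict set is FOLLOW(T) = { $ }
PREDICT(T → ε) = { $ }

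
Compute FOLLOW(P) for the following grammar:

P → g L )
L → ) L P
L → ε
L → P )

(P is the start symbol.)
{ $, ')', 'g' }

P is the start symbol, so $ ∈ FOLLOW(P).
In L → ) L P: P is at the end, add FOLLOW(L)
In L → P ): P is followed by ')', add FIRST(')') \ {ε} = { ')' }

The FOLLOW sets referred to above (computed the same way, to a fixed point):
  FOLLOW(L) = { ')', 'g' }

Taking the union: FOLLOW(P) = { $, ')', 'g' }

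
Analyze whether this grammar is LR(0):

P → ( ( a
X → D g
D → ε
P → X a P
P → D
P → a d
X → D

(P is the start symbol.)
No. Shift-reduce conflict between [D → .] and [P → . ( ( a]

Augment with P' → P and build the canonical LR(0) collection (I0 = CLOSURE({[P' → . P]}), then GOTO on every symbol after a dot until no new states appear). It has 12 states:
  I0: { [D → .], [P → . ( ( a], [P → . D], [P → . X a P], [P → . a d], [P' → . P], [X → . D g], [X → . D] }  — shift, reduce
  I1: { [P → ( . ( a] }  — shift
  I2: { [P → D .], [X → D . g], [X → D .] }  — shift, 2 reduces
  I3: { [P' → P .] }  — accept
  I4: { [P → X . a P] }  — shift
  I5: { [P → a . d] }  — shift
  I6: { [P → a d .] }  — reduce
  I7: { [D → .], [P → . ( ( a], [P → . D], [P → . X a P], [P → . a d], [P → X a . P], [X → . D g], [X → . D] }  — shift, reduce
  I8: { [P → X a P .] }  — reduce
  I9: { [X → D g .] }  — reduce
  I10: { [P → ( ( . a] }  — shift
  I11: { [P → ( ( a .] }  — reduce

Conflict in state I0:
  Shift-reduce conflict between [D → .] and [P → . ( ( a]
So the grammar is NOT LR(0).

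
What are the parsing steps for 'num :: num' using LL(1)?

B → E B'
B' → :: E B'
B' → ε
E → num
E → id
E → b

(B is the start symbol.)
LL(1) parsing maintains a stack (initially the start symbol over $) and the input. At each step: if the stack top is a terminal, match it against the current input token; if it is a non-terminal N, replace it with the RHS of M[N, lookahead] (the unique production whose predict set contains the lookahead).

Stack is shown with the top on the left.

Stack      Input         Action
-------------------------------
B $        num :: num $  output B → E B'
E B' $     num :: num $  output E → num
num B' $   num :: num $  match 'num'
B' $       :: num $      output B' → :: E B'
:: E B' $  :: num $      match '::'
E B' $     num $         output E → num
num B' $   num $         match 'num'
B' $       $             output B' → ε
$          $             accept

The string is accepted.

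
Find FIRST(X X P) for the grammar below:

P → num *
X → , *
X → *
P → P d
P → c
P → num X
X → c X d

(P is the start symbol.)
FIRST sets of the non-terminals involved (from the grammar, by fixed-point iteration):
  FIRST(X) = { '*', ',', 'c' }

To compute FIRST(X X P), process the symbols left to right:
Symbol X is a non-terminal. Add FIRST(X) \ {ε} = { '*', ',', 'c' }
X is not nullable (ε ∉ FIRST(X)), so stop here.
FIRST(X X P) = { '*', ',', 'c' }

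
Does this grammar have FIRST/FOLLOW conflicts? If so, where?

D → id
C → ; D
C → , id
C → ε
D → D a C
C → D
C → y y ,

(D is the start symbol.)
No FIRST/FOLLOW conflicts.

Nullable non-terminals: C.
FIRST sets used below: FIRST(D) = { 'id' }

C: nullable alternative(s) C → ε; FOLLOW(C) = { $, 'a' }
  C → ; D: FIRST \ {ε} = { ';' } — disjoint from FOLLOW(C)
  C → , id: FIRST \ {ε} = { ',' } — disjoint from FOLLOW(C)
  C → ε: FIRST \ {ε} = { } — this is the only nullable alternative, skip
  C → D: FIRST \ {ε} = { 'id' } — disjoint from FOLLOW(C)
  C → y y ,: FIRST \ {ε} = { 'y' } — disjoint from FOLLOW(C)

D has no nullable alternative, so no FIRST/FOLLOW check is needed there.

No FIRST/FOLLOW conflicts found.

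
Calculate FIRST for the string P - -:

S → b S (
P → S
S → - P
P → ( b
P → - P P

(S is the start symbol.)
{ '(', '-', 'b' }

FIRST sets of the non-terminals involved (from the grammar, by fixed-point iteration):
  FIRST(P) = { '(', '-', 'b' }

To compute FIRST(P - -), process the symbols left to right:
Symbol P is a non-terminal. Add FIRST(P) \ {ε} = { '(', '-', 'b' }
P is not nullable (ε ∉ FIRST(P)), so stop here.
FIRST(P - -) = { '(', '-', 'b' }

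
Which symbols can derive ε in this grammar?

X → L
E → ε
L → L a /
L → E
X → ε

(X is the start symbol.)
A non-terminal is nullable if it can derive ε (the empty string): either it has an ε-production, or it has a production whose right-hand side consists entirely of nullable non-terminals.

ε-productions: E → ε, X → ε
So E, X are immediately nullable.
L → E: every symbol on the right is nullable, so L is nullable too.
Every non-terminal is now nullable.
Nullable = { 'E', 'L', 'X' }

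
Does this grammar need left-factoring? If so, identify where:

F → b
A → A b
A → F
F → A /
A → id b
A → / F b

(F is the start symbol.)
No, left-factoring is not needed

Left-factoring is needed when two productions for the same non-terminal
share a common prefix on the right-hand side.

Productions for F:
  F → b
  F → A /
Productions for A:
  A → A b
  A → F
  A → id b
  A → / F b

No common prefixes found.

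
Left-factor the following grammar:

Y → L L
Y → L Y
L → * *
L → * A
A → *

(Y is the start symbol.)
Left-factoring transforms A → αβ₁ | αβ₂ into A → αA' and A' → β₁ | β₂
(α is the longest common prefix among the alternatives). Repeat until
no nonterminal has two alternatives with a common prefix.

Round 1: Y has alternatives sharing prefix 'L'. Introduce Y': Y → L Y'
  Add: Y' → L
  Add: Y' → Y

Round 2: L has alternatives sharing prefix '*'. Introduce L': L → * L'
  Add: L' → *
  Add: L' → A

No remaining common prefixes — done.

Resulting grammar:
Y → L Y'
Y' → L
Y' → Y
L → * L'
L' → *
L' → A
A → *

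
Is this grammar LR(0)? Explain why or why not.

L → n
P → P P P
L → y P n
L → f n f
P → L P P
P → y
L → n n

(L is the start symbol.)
Augment with L' → L and build the canonical LR(0) collection (I0 = CLOSURE({[L' → . L]}), then GOTO on every symbol after a dot until no new states appear). It has 16 states:
  I0: { [L → . f n f], [L → . n n], [L → . n], [L → . y P n], [L' → . L] }  — shift
  I1: { [L' → L .] }  — accept
  I2: { [L → f . n f] }  — shift
  I3: { [L → n . n], [L → n .] }  — shift, reduce
  I4: { [L → . f n f], [L → . n n], [L → . n], [L → . y P n], [L → y . P n], [P → . L P P], [P → . P P P], [P → . y] }  — shift
  I5: { [L → . f n f], [L → . n n], [L → . n], [L → . y P n], [P → . L P P], [P → . P P P], [P → . y], [P → L . P P] }  — shift
  I6: { [L → . f n f], [L → . n n], [L → . n], [L → . y P n], [L → y P . n], [P → . L P P], [P → . P P P], [P → . y], [P → P . P P] }  — shift
  I7: { [L → . f n f], [L → . n n], [L → . n], [L → . y P n], [L → y . P n], [P → . L P P], [P → . P P P], [P → . y], [P → y .] }  — shift, reduce
  I8: { [L → . f n f], [L → . n n], [L → . n], [L → . y P n], [P → . L P P], [P → . P P P], [P → . y], [P → P . P P], [P → P P . P] }  — shift
  I9: { [L → n . n], [L → n .], [L → y P n .] }  — shift, 2 reduces
  I10: { [L → n n .] }  — reduce
  I11: { [L → . f n f], [L → . n n], [L → . n], [L → . y P n], [P → . L P P], [P → . P P P], [P → . y], [P → P . P P], [P → P P . P], [P → P P P .] }  — shift, reduce
  I12: { [L → . f n f], [L → . n n], [L → . n], [L → . y P n], [P → . L P P], [P → . P P P], [P → . y], [P → L P . P], [P → P . P P] }  — shift
  I13: { [L → . f n f], [L → . n n], [L → . n], [L → . y P n], [P → . L P P], [P → . P P P], [P → . y], [P → L P P .], [P → P . P P], [P → P P . P] }  — shift, reduce
  I14: { [L → f n . f] }  — shift
  I15: { [L → f n f .] }  — reduce

Conflict in state I3:
  Shift-reduce conflict between [L → n .] and [L → n . n]
So the grammar is NOT LR(0).

Answer: No. Shift-reduce conflict between [L → n .] and [L → n . n]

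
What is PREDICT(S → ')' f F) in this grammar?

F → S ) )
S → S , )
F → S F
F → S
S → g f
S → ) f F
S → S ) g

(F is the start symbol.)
PREDICT(S → ')' f F) = (FIRST(RHS) \ {ε}) ∪ (FOLLOW(S) if ε ∈ FIRST(RHS), i.e. RHS ⇒* ε)
FIRST(')' f F) = { ')' }
ε ∉ FIRST(')' f F), so FOLLOW(S) is not added.
PREDICT(S → ')' f F) = { ')' }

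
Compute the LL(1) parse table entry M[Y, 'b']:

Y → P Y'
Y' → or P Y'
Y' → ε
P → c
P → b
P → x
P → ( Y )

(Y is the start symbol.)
To find M[Y, 'b'], we find productions for Y where 'b' is in the predict set (PREDICT(N → α) = (FIRST(α) \ {ε}) ∪ (FOLLOW(N) if α ⇒* ε)).

Relevant sets:
  FIRST(P) = { '(', 'b', 'c', 'x' }

Y → P Y': PREDICT = { '(', 'b', 'c', 'x' }
  'b' is in predict set, so this production goes in M[Y, 'b']

M[Y, 'b'] = Y → P Y'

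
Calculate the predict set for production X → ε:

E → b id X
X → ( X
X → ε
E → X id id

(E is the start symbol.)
{ $, 'id' }

PREDICT(X → ε) = (FIRST(RHS) \ {ε}) ∪ (FOLLOW(X) if ε ∈ FIRST(RHS), i.e. RHS ⇒* ε)
The right-hand side is ε (FIRST(ε) = { ε }), so the predict set is FOLLOW(X) = { $, 'id' }
PREDICT(X → ε) = { $, 'id' }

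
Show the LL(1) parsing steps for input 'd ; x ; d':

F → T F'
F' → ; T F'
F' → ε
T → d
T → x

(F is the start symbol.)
LL(1) parsing maintains a stack (initially the start symbol over $) and the input. At each step: if the stack top is a terminal, match it against the current input token; if it is a non-terminal N, replace it with the RHS of M[N, lookahead] (the unique production whose predict set contains the lookahead).

Stack is shown with the top on the left.

Stack     Input        Action
-----------------------------
F $       d ; x ; d $  output F → T F'
T F' $    d ; x ; d $  output T → d
d F' $    d ; x ; d $  match 'd'
F' $      ; x ; d $    output F' → ; T F'
; T F' $  ; x ; d $    match ';'
T F' $    x ; d $      output T → x
x F' $    x ; d $      match 'x'
F' $      ; d $        output F' → ; T F'
; T F' $  ; d $        match ';'
T F' $    d $          output T → d
d F' $    d $          match 'd'
F' $      $            output F' → ε
$         $            accept

The string is accepted.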